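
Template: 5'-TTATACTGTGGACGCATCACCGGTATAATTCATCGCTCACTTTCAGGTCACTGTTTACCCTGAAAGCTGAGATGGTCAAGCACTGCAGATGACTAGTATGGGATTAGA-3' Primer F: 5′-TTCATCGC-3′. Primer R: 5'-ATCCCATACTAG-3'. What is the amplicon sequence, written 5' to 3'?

5'-TTCATCGCTCACTTTCAGGTCACTGTTTACCCTGAAAGCTGAGATGGTCAAGCACTGCAGATGACTAGTATGGGAT-3'

Forward primer TTCATCGC is found on the top strand at positions 29–36.
Taking the reverse complement of ATCCCATACTAG gives CTAGTATGGGAT, found at positions 93–104 on the template; the primer anneals here to the top strand with its 3' end pointing upstream.
The product is the template from position 29 through 104 (76 bp).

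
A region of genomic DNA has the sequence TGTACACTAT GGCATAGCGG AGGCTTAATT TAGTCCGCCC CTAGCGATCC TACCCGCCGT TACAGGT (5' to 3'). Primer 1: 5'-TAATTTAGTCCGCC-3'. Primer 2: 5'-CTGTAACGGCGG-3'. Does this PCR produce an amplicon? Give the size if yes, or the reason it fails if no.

Primer 1 (TAATTTAGTCCGCC) matches the top strand at positions 26–39; it acts as a forward primer.
Primer 2's reverse complement is CCGCCGTTACAG, matching the top strand at positions 54–65; it acts as a reverse primer.
The 3' ends face each other across positions 26–65, giving a 40 bp product.

Yes — a 40 bp product.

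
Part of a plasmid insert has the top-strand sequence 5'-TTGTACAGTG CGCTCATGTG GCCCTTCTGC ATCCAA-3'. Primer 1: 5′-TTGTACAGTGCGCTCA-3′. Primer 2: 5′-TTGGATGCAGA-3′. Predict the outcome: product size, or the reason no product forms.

Yes — a 36 bp product.

Primer 1 (TTGTACAGTGCGCTCA) matches the top strand at positions 1–16; it acts as a forward primer.
Primer 2's reverse complement is TCTGCATCCAA, matching the top strand at positions 26–36; it acts as a reverse primer.
The 3' ends face each other across positions 1–36, giving a 36 bp product.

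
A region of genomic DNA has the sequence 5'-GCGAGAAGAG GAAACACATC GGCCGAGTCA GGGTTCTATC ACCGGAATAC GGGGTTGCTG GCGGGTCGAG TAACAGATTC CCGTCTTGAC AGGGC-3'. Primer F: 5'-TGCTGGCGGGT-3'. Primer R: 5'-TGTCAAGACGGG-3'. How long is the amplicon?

36 bp

The forward primer matches the template at positions 56–66.
Taking the reverse complement of TGTCAAGACGGG gives CCCGTCTTGACA, found at positions 80–91 on the template; the primer anneals here to the top strand with its 3' end pointing upstream.
Product length = (reverse-primer end) − (forward-primer start) + 1 = 91 − 56 + 1 = 36 bp.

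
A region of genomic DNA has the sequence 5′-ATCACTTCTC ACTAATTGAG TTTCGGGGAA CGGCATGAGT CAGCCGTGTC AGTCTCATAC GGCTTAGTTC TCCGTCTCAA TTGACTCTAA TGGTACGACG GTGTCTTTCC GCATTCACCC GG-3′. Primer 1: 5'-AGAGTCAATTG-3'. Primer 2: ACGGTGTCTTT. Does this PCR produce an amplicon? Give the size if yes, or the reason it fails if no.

No product — the primers' 3' ends point away from each other.

Primer 1 (AGAGTCAATTG) has reverse complement CAATTGACTCT, which matches the top strand at positions 78–88; primer 1 anneals to the top strand there with its 3' end pointing upstream toward position 78.
Primer 2 (ACGGTGTCTTT) matches the top strand directly at positions 98–108; it anneals to the bottom strand with its 3' end pointing downstream toward position 108.
The 3' ends diverge (primer 1 extends toward position 1, primer 2 toward position 122), so the primers never converge on a shared product.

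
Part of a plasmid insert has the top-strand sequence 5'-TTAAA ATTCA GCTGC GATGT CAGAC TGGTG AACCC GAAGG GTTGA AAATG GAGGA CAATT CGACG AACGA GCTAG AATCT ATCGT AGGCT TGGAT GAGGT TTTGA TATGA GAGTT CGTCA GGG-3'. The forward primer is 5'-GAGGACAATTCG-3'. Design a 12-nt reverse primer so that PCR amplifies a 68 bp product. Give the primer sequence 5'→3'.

5'-ACGAACTCTCAT-3'

The forward primer binds at positions 51–62, so a 68 bp product ends at position 51 + 68 − 1 = 118.
The reverse primer anneals to the top strand over positions 107–118, i.e. to ATGAGAGTTCGT.
Its sequence written 5'→3' is the reverse complement: ACGAACTCTCAT.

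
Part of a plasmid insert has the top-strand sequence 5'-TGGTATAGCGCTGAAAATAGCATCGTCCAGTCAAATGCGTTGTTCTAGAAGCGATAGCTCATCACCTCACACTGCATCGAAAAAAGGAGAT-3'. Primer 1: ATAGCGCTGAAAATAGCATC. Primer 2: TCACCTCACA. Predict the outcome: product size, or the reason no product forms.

No product — both primers anneal to the same strand and extend in the same direction.

Primer 1 (ATAGCGCTGAAAATAGCATC) matches the top strand at positions 5–24 (3' end points downstream).
Primer 2 (TCACCTCACA) also matches the top strand directly, at positions 62–71 — its reverse complement TGTGAGGTGA is not present.
Both primers anneal to the bottom strand with 3' ends pointing the same way, so neither can prime synthesis back toward the other.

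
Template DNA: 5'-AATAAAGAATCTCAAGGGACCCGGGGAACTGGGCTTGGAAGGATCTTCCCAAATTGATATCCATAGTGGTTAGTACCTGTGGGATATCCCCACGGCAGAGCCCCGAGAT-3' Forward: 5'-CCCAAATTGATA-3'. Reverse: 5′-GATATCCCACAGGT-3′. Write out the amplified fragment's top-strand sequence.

5'-CCCAAATTGATATCCATAGTGGTTAGTACCTGTGGGATATC-3'

Scanning the template, CCCAAATTGATA occurs at positions 48–59; this primer anneals to the bottom strand there with its 3' end pointing downstream.
The reverse primer's reverse complement is ACCTGTGGGATATC, which matches the template at positions 75–88.
The product is the template from position 48 through 88 (41 bp).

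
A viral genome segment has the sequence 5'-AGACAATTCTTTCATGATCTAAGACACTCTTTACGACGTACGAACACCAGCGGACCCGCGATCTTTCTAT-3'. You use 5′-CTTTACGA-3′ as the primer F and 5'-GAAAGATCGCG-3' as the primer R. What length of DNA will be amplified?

39 bp

The forward primer matches the template at positions 29–36.
Taking the reverse complement of GAAAGATCGCG gives CGCGATCTTTC, found at positions 57–67 on the template; the primer anneals here to the top strand with its 3' end pointing upstream.
Amplicon spans positions 29–67: 39 bp.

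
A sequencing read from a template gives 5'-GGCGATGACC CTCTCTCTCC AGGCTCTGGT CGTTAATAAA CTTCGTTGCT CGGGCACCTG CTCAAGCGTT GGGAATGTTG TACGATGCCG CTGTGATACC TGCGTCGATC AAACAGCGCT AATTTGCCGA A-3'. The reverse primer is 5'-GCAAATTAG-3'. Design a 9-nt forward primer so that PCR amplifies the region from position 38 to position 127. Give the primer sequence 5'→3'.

5'-AAACTTCGT-3'

The reverse primer's reverse complement CTAATTTGC matches the template at positions 119–127; the product starts at position 38.
The forward primer is identical to the top strand over positions 38–46: AAACTTCGT.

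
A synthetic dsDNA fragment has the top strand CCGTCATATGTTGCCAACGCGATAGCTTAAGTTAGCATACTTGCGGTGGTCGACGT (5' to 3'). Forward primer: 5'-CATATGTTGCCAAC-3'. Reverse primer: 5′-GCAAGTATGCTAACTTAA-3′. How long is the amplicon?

The forward primer matches the template at positions 5–18.
The reverse primer's reverse complement is TTAAGTTAGCATACTTGC, which matches the template at positions 27–44.
The product runs from position 5 to position 44, so its length is 44 − 5 + 1 = 40 bp.

40 bp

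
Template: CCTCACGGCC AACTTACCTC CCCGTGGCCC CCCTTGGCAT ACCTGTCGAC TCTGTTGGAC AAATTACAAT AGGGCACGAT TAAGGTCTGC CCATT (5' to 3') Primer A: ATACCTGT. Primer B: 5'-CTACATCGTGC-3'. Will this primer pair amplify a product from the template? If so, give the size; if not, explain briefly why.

No product — primer B has no binding site in the template.

Primer B (CTACATCGTGC) does not match the top strand, and its reverse complement GCACGATGTAG does not match either.
With no annealing site for primer B, no amplification occurs.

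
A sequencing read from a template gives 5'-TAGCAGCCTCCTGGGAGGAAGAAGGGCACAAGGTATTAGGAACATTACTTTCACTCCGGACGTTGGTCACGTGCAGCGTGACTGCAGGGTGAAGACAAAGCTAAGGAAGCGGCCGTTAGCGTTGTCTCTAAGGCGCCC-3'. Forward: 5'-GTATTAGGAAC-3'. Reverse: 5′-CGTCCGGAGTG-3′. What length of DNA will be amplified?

The forward primer matches the template at positions 33–43.
Reverse complement of the reverse primer: CACTCCGGACG. This occurs on the top strand at positions 52–62.
Amplicon spans positions 33–62: 30 bp.

30 bp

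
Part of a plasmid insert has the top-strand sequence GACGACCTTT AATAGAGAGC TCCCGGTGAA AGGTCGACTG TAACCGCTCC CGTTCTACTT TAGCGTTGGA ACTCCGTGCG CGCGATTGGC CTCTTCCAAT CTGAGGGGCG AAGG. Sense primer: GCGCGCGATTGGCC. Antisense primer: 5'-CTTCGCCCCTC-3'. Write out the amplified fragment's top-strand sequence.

The forward primer matches the template at positions 78–91.
Taking the reverse complement of CTTCGCCCCTC gives GAGGGGCGAAG, found at positions 103–113 on the template; the primer anneals here to the top strand with its 3' end pointing upstream.
The product is the template from position 78 through 113 (36 bp).

5'-GCGCGCGATTGGCCTCTTCCAATCTGAGGGGCGAAG-3'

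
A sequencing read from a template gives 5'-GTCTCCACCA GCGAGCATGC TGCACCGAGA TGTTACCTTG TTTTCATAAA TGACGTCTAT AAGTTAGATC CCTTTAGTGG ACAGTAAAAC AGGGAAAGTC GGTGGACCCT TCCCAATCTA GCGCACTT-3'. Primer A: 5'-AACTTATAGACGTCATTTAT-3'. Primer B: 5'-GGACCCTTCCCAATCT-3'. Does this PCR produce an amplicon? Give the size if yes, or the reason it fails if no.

No product — the primers' 3' ends point away from each other.

Primer A (AACTTATAGACGTCATTTAT) has reverse complement ATAAATGACGTCTATAAGTT, which matches the top strand at positions 46–65; primer A anneals to the top strand there with its 3' end pointing upstream toward position 46.
Primer B (GGACCCTTCCCAATCT) matches the top strand directly at positions 104–119; it anneals to the bottom strand with its 3' end pointing downstream toward position 119.
The 3' ends diverge (primer A extends toward position 1, primer B toward position 128), so the primers never converge on a shared product.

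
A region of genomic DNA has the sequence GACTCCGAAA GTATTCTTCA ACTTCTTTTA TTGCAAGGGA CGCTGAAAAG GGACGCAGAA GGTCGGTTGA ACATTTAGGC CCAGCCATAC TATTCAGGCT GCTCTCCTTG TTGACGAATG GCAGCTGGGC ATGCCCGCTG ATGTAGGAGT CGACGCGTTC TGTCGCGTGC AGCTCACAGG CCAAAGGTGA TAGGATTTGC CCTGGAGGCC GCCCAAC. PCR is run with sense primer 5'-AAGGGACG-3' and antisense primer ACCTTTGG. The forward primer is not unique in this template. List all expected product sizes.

The forward primer AAGGGACG matches the top strand at positions 35–42, 48–55.
The reverse primer's reverse complement is CCAAAGGT, matching at positions 181–188.
Each forward site pairs with the reverse site to give a product ending at position 188: sizes 154, 141 bp.

154 bp, 141 bp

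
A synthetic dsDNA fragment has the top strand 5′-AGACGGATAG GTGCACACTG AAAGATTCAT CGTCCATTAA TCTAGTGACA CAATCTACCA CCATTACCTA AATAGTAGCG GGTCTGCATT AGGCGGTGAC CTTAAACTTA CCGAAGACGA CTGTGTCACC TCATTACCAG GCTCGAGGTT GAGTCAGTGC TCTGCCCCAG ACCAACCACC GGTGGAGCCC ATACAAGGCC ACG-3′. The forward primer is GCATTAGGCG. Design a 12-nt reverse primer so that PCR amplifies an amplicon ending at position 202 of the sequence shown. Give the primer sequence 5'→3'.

5'-GTGGCCTTGTAT-3'

The forward primer binds at positions 86–95; the product's 3' end on the top strand is position 202.
The reverse primer anneals to the top strand over positions 191–202, i.e. to ATACAAGGCCAC.
Its sequence written 5'→3' is the reverse complement: GTGGCCTTGTAT.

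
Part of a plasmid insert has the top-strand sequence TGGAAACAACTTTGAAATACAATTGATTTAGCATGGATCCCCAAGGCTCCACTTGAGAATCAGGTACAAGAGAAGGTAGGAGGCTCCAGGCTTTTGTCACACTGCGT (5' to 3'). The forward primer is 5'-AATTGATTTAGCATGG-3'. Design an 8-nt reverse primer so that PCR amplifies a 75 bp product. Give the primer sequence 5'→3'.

The forward primer binds at positions 21–36, so a 75 bp product ends at position 21 + 75 − 1 = 95.
The reverse primer anneals to the top strand over positions 88–95, i.e. to AGGCTTTT.
Its sequence written 5'→3' is the reverse complement: AAAAGCCT.

5'-AAAAGCCT-3'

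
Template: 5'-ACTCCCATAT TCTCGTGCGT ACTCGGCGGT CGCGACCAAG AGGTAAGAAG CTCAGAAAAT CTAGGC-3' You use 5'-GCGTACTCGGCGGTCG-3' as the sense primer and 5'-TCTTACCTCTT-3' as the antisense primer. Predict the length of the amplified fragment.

Scanning the template, GCGTACTCGGCGGTCG occurs at positions 17–32; this primer anneals to the bottom strand there with its 3' end pointing downstream.
Taking the reverse complement of TCTTACCTCTT gives AAGAGGTAAGA, found at positions 38–48 on the template; the primer anneals here to the top strand with its 3' end pointing upstream.
The product runs from position 17 to position 48, so its length is 48 − 17 + 1 = 32 bp.

32 bp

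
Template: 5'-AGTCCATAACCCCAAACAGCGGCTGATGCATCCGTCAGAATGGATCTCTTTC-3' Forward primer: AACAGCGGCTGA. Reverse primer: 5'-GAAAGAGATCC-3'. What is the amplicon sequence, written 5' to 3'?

5'-AACAGCGGCTGATGCATCCGTCAGAATGGATCTCTTTC-3'

Scanning the template, AACAGCGGCTGA occurs at positions 15–26; this primer anneals to the bottom strand there with its 3' end pointing downstream.
Taking the reverse complement of GAAAGAGATCC gives GGATCTCTTTC, found at positions 42–52 on the template; the primer anneals here to the top strand with its 3' end pointing upstream.
The product is the template from position 15 through 52 (38 bp).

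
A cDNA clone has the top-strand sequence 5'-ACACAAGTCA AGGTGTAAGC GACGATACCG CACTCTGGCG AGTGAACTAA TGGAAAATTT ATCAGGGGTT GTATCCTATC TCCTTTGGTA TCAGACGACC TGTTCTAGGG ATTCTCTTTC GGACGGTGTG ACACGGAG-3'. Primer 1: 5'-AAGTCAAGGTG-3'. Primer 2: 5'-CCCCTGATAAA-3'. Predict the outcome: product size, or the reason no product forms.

Primer 1 (AAGTCAAGGTG) matches the top strand at positions 5–15; it acts as a forward primer.
Primer 2's reverse complement is TTTATCAGGGG, matching the top strand at positions 58–68; it acts as a reverse primer.
The 3' ends face each other across positions 5–68, giving a 64 bp product.

Yes — a 64 bp product.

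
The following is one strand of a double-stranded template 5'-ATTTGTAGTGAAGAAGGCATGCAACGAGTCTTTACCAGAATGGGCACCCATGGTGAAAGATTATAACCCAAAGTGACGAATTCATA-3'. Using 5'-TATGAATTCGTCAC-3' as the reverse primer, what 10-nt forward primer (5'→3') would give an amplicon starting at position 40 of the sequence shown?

The reverse primer's reverse complement GTGACGAATTCATA matches the template at positions 73–86; the product starts at position 40.
The forward primer is identical to the top strand over positions 40–49: ATGGGCACCC.

5'-ATGGGCACCC-3'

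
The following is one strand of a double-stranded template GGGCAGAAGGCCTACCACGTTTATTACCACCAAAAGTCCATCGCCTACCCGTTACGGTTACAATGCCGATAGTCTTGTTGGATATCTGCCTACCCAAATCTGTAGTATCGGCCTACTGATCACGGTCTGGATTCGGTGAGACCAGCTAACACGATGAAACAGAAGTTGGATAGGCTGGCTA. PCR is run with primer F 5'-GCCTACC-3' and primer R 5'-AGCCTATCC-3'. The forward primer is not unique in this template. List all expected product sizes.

167 bp, 134 bp, 89 bp

The forward primer GCCTACC matches the top strand at positions 10–16, 43–49, 88–94.
The reverse primer's reverse complement is GGATAGGCT, matching at positions 168–176.
Each forward site pairs with the reverse site to give a product ending at position 176: sizes 167, 134, 89 bp.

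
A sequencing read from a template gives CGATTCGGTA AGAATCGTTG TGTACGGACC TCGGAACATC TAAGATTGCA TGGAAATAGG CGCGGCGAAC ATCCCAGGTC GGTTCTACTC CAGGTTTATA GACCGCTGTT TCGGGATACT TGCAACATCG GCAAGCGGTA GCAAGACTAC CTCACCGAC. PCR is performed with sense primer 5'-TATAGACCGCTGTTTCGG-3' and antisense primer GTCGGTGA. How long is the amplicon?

63 bp

Scanning the template, TATAGACCGCTGTTTCGG occurs at positions 97–114; this primer anneals to the bottom strand there with its 3' end pointing downstream.
Taking the reverse complement of GTCGGTGA gives TCACCGAC, found at positions 152–159 on the template; the primer anneals here to the top strand with its 3' end pointing upstream.
The product runs from position 97 to position 159, so its length is 159 − 97 + 1 = 63 bp.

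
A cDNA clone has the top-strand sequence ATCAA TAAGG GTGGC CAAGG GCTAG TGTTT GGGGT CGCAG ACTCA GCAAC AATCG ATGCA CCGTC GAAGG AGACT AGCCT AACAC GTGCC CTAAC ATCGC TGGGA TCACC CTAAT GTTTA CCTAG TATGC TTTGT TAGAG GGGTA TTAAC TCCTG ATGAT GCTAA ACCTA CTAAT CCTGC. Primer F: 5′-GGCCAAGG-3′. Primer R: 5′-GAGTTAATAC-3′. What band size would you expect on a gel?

Scanning the template, GGCCAAGG occurs at positions 13–20; this primer anneals to the bottom strand there with its 3' end pointing downstream.
Taking the reverse complement of GAGTTAATAC gives GTATTAACTC, found at positions 143–152 on the template; the primer anneals here to the top strand with its 3' end pointing upstream.
Amplicon spans positions 13–152: 140 bp.

140 bp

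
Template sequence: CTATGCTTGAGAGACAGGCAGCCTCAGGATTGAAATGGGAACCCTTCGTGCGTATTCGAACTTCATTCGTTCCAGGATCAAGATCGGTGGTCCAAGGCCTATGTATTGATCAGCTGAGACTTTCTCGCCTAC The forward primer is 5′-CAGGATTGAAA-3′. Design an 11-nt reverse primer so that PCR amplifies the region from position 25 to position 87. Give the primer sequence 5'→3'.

The product's 3' end on the top strand is position 87.
The reverse primer anneals to the top strand over positions 77–87, i.e. to ATCAAGATCGG.
Its sequence written 5'→3' is the reverse complement: CCGATCTTGAT.

5'-CCGATCTTGAT-3'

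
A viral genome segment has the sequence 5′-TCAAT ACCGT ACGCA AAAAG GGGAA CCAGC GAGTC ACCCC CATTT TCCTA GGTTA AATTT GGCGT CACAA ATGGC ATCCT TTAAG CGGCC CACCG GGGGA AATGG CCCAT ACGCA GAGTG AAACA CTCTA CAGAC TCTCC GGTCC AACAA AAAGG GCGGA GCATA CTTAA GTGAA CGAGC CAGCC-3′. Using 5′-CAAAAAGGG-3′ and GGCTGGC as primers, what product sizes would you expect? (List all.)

The forward primer CAAAAAGGG matches the top strand at positions 14–22, 148–156.
The reverse primer's reverse complement is GCCAGCC, matching at positions 179–185.
Each forward site pairs with the reverse site to give a product ending at position 185: sizes 172, 38 bp.

172 bp, 38 bp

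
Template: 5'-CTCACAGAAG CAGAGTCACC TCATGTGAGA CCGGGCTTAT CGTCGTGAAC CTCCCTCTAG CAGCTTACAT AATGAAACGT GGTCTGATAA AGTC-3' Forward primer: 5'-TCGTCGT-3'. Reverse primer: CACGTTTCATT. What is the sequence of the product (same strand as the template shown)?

5'-TCGTCGTGAACCTCCCTCTAGCAGCTTACATAATGAAACGTG-3'

The forward primer matches the template at positions 40–46.
Taking the reverse complement of CACGTTTCATT gives AATGAAACGTG, found at positions 71–81 on the template; the primer anneals here to the top strand with its 3' end pointing upstream.
The product is the template from position 40 through 81 (42 bp).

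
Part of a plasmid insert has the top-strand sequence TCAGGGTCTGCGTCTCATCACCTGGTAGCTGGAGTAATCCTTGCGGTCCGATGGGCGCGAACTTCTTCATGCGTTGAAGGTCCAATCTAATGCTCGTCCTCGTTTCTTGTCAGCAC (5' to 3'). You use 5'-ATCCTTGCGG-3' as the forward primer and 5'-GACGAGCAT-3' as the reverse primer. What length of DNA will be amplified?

62 bp

Forward primer ATCCTTGCGG is found on the top strand at positions 37–46.
Reverse complement of the reverse primer: ATGCTCGTC. This occurs on the top strand at positions 90–98.
The product runs from position 37 to position 98, so its length is 98 − 37 + 1 = 62 bp.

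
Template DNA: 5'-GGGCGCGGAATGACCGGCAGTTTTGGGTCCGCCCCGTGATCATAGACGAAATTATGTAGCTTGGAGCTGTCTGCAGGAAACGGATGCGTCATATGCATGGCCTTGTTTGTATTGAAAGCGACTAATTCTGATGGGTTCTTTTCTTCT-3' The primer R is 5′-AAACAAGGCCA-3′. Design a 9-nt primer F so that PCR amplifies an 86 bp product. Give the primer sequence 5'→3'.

The reverse primer's reverse complement TGGCCTTGTTT matches the template at positions 98–108, so the product ends at position 108.
An 86 bp product then starts at position 108 − 86 + 1 = 23.
The forward primer is identical to the top strand there: TTGGGTCCG.

5'-TTGGGTCCG-3'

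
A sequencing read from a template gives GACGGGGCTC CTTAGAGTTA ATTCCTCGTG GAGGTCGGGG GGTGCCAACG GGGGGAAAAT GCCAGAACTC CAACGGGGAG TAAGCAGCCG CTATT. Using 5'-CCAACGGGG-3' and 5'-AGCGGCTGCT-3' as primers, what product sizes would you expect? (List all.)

The forward primer CCAACGGGG matches the top strand at positions 45–53, 70–78.
The reverse primer's reverse complement is AGCAGCCGCT, matching at positions 83–92.
Each forward site pairs with the reverse site to give a product ending at position 92: sizes 48, 23 bp.

48 bp, 23 bp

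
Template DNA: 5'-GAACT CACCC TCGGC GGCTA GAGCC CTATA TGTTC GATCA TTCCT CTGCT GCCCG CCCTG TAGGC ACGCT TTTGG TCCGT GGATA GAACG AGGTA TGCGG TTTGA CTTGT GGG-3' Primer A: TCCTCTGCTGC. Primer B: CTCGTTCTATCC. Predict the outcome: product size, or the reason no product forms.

Yes — a 51 bp product.

Primer A (TCCTCTGCTGC) matches the top strand at positions 42–52; it acts as a forward primer.
Primer B's reverse complement is GGATAGAACGAG, matching the top strand at positions 81–92; it acts as a reverse primer.
The 3' ends face each other across positions 42–92, giving a 51 bp product.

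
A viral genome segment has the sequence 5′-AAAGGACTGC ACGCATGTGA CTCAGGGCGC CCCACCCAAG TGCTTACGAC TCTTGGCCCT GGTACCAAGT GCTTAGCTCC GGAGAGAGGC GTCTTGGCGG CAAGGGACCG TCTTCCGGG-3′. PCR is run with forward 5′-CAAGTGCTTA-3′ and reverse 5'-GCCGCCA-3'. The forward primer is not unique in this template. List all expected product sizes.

The forward primer CAAGTGCTTA matches the top strand at positions 37–46, 66–75.
The reverse primer's reverse complement is TGGCGGC, matching at positions 95–101.
Each forward site pairs with the reverse site to give a product ending at position 101: sizes 65, 36 bp.

65 bp, 36 bp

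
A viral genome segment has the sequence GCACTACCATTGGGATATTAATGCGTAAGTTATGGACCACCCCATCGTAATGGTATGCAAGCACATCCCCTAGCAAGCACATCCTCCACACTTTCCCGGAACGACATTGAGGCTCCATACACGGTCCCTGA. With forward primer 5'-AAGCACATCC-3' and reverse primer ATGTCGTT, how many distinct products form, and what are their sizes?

The forward primer AAGCACATCC matches the top strand at positions 59–68, 75–84.
The reverse primer's reverse complement is AACGACAT, matching at positions 100–107.
Each forward site pairs with the reverse site to give a product ending at position 107: sizes 49, 33 bp.

Two products: 49 bp, 33 bp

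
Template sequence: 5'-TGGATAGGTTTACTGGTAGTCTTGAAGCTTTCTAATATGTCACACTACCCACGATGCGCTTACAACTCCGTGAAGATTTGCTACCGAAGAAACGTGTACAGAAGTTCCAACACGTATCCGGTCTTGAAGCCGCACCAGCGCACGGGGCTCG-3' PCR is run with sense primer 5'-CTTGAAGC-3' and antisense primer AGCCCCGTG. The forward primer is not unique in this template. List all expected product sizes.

129 bp, 27 bp

The forward primer CTTGAAGC matches the top strand at positions 21–28, 123–130.
The reverse primer's reverse complement is CACGGGGCT, matching at positions 141–149.
Each forward site pairs with the reverse site to give a product ending at position 149: sizes 129, 27 bp.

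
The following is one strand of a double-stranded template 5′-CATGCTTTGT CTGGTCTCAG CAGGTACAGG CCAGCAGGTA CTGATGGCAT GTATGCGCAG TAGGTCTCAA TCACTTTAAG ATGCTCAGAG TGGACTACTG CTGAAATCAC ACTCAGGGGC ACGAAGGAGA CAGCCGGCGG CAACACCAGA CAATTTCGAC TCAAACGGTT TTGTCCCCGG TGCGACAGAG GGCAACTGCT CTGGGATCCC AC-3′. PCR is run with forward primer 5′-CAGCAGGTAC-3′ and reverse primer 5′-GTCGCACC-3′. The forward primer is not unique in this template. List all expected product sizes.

The forward primer CAGCAGGTAC matches the top strand at positions 18–27, 32–41.
The reverse primer's reverse complement is GGTGCGAC, matching at positions 179–186.
Each forward site pairs with the reverse site to give a product ending at position 186: sizes 169, 155 bp.

169 bp, 155 bp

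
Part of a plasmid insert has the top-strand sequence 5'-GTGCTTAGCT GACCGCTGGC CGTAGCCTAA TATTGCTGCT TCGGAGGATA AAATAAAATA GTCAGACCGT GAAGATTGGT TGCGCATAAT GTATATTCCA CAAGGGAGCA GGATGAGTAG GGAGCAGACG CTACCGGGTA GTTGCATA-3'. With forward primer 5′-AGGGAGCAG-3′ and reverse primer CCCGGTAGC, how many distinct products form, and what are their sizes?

The forward primer AGGGAGCAG matches the top strand at positions 103–111, 119–127.
The reverse primer's reverse complement is GCTACCGGG, matching at positions 130–138.
Each forward site pairs with the reverse site to give a product ending at position 138: sizes 36, 20 bp.

Two products: 36 bp, 20 bp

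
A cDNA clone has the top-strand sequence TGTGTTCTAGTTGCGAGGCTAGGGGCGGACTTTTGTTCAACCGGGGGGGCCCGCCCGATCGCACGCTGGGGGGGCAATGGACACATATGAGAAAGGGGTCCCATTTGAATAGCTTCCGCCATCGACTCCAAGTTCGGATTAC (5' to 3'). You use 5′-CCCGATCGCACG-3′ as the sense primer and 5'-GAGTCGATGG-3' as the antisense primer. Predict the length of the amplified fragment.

75 bp

Scanning the template, CCCGATCGCACG occurs at positions 54–65; this primer anneals to the bottom strand there with its 3' end pointing downstream.
Reverse complement of the reverse primer: CCATCGACTC. This occurs on the top strand at positions 119–128.
Product length = (reverse-primer end) − (forward-primer start) + 1 = 128 − 54 + 1 = 75 bp.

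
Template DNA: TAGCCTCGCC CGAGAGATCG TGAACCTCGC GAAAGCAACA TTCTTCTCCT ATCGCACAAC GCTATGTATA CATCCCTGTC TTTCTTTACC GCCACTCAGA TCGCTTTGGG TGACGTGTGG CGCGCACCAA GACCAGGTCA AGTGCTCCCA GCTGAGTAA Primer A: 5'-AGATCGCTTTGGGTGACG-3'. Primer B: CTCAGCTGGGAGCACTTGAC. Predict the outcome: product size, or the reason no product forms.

Primer A (AGATCGCTTTGGGTGACG) matches the top strand at positions 98–115; it acts as a forward primer.
Primer B's reverse complement is GTCAAGTGCTCCCAGCTGAG, matching the top strand at positions 137–156; it acts as a reverse primer.
The 3' ends face each other across positions 98–156, giving a 59 bp product.

Yes — a 59 bp product.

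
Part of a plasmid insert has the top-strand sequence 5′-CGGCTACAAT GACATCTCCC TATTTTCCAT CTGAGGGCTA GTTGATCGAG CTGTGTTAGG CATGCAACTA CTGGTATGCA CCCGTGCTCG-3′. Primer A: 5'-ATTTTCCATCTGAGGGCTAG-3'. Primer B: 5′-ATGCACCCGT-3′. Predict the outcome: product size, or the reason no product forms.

No product — both primers anneal to the same strand and extend in the same direction.

Primer A (ATTTTCCATCTGAGGGCTAG) matches the top strand at positions 22–41 (3' end points downstream).
Primer B (ATGCACCCGT) also matches the top strand directly, at positions 76–85 — its reverse complement ACGGGTGCAT is not present.
Both primers anneal to the bottom strand with 3' ends pointing the same way, so neither can prime synthesis back toward the other.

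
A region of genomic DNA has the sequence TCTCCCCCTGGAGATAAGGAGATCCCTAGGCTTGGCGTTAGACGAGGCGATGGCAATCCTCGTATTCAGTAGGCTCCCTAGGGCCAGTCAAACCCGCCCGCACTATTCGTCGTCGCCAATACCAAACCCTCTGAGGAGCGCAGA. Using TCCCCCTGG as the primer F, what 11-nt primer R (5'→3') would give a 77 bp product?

5'-AGGGAGCCTAC-3'

The forward primer binds at positions 3–11, so a 77 bp product ends at position 3 + 77 − 1 = 79.
The reverse primer anneals to the top strand over positions 69–79, i.e. to GTAGGCTCCCT.
Its sequence written 5'→3' is the reverse complement: AGGGAGCCTAC.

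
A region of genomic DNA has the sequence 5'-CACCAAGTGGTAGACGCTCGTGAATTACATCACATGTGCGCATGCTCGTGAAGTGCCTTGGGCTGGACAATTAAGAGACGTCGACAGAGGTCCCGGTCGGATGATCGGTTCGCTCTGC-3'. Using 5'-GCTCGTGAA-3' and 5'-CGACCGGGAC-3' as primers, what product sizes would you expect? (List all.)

84 bp, 56 bp

The forward primer GCTCGTGAA matches the top strand at positions 16–24, 44–52.
The reverse primer's reverse complement is GTCCCGGTCG, matching at positions 90–99.
Each forward site pairs with the reverse site to give a product ending at position 99: sizes 84, 56 bp.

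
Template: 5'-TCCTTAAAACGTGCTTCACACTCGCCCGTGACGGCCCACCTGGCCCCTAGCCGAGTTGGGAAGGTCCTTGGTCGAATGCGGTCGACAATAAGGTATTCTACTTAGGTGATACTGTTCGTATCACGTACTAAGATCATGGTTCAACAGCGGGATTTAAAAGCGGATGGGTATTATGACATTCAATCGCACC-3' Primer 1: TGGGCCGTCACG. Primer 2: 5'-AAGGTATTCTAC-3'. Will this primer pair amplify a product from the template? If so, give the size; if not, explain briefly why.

Primer 1 (TGGGCCGTCACG) has reverse complement CGTGACGGCCCA, which matches the top strand at positions 27–38; primer 1 anneals to the top strand there with its 3' end pointing upstream toward position 27.
Primer 2 (AAGGTATTCTAC) matches the top strand directly at positions 90–101; it anneals to the bottom strand with its 3' end pointing downstream toward position 101.
The 3' ends diverge (primer 1 extends toward position 1, primer 2 toward position 190), so the primers never converge on a shared product.

No product — the primers' 3' ends point away from each other.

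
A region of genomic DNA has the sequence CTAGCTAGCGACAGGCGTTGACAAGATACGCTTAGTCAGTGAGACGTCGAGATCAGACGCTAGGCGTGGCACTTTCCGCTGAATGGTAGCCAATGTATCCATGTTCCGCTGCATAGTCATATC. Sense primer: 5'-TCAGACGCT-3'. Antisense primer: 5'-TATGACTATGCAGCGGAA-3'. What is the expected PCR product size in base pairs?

69 bp

The forward primer matches the template at positions 53–61.
The reverse primer's reverse complement is TTCCGCTGCATAGTCATA, which matches the template at positions 104–121.
Product length = (reverse-primer end) − (forward-primer start) + 1 = 121 − 53 + 1 = 69 bp.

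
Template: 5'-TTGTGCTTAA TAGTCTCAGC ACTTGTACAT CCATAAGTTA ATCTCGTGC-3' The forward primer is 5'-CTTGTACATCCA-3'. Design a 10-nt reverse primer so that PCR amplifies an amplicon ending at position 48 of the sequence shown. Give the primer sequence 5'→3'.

The forward primer binds at positions 22–33; the product's 3' end on the top strand is position 48.
The reverse primer anneals to the top strand over positions 39–48, i.e. to TAATCTCGTG.
Its sequence written 5'→3' is the reverse complement: CACGAGATTA.

5'-CACGAGATTA-3'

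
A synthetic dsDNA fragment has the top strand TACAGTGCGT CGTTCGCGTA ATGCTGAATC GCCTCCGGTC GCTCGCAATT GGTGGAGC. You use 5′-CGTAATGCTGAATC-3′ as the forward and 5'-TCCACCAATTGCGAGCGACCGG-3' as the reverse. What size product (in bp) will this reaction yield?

Forward primer CGTAATGCTGAATC is found on the top strand at positions 17–30.
The reverse primer's reverse complement is CCGGTCGCTCGCAATTGGTGGA, which matches the template at positions 35–56.
The product runs from position 17 to position 56, so its length is 56 − 17 + 1 = 40 bp.

40 bp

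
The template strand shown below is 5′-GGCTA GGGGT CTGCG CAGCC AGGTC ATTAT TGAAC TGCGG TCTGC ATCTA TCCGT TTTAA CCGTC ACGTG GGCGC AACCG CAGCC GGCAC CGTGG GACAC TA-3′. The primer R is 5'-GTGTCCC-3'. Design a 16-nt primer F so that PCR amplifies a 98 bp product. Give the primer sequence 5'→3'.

5'-CTAGGGGTCTGCGCAG-3'

The reverse primer's reverse complement GGGACAC matches the template at positions 94–100, so the product ends at position 100.
A 98 bp product then starts at position 100 − 98 + 1 = 3.
The forward primer is identical to the top strand there: CTAGGGGTCTGCGCAG.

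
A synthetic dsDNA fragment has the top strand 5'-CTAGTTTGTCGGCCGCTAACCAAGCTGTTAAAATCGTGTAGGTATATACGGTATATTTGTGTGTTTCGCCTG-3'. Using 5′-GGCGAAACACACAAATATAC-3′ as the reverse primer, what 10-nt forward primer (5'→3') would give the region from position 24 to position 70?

5'-GCTGTTAAAA-3'

The reverse primer's reverse complement GTATATTTGTGTGTTTCGCC matches the template at positions 51–70; the product starts at position 24.
The forward primer is identical to the top strand over positions 24–33: GCTGTTAAAA.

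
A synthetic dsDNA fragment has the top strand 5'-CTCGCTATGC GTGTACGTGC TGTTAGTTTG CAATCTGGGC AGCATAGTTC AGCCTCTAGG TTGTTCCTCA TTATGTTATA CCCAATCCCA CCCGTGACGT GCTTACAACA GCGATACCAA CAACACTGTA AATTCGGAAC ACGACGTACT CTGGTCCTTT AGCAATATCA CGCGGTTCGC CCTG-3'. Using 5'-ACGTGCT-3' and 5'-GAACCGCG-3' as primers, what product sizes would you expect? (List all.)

The forward primer ACGTGCT matches the top strand at positions 15–21, 97–103.
The reverse primer's reverse complement is CGCGGTTC, matching at positions 171–178.
Each forward site pairs with the reverse site to give a product ending at position 178: sizes 164, 82 bp.

164 bp, 82 bp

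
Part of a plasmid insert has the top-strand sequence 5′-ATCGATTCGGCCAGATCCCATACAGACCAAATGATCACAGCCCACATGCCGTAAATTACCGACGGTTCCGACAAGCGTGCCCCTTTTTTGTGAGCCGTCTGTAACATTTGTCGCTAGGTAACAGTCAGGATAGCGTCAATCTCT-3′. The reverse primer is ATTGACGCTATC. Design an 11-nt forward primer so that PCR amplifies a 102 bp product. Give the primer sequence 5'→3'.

The reverse primer's reverse complement GATAGCGTCAAT matches the template at positions 129–140, so the product ends at position 140.
A 102 bp product then starts at position 140 − 102 + 1 = 39.
The forward primer is identical to the top strand there: AGCCCACATGC.

5'-AGCCCACATGC-3'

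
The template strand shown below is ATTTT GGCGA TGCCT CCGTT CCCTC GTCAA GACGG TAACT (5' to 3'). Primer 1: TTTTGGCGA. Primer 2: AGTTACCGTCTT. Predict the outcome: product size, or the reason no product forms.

Primer 1 (TTTTGGCGA) matches the top strand at positions 2–10; it acts as a forward primer.
Primer 2's reverse complement is AAGACGGTAACT, matching the top strand at positions 29–40; it acts as a reverse primer.
The 3' ends face each other across positions 2–40, giving a 39 bp product.

Yes — a 39 bp product.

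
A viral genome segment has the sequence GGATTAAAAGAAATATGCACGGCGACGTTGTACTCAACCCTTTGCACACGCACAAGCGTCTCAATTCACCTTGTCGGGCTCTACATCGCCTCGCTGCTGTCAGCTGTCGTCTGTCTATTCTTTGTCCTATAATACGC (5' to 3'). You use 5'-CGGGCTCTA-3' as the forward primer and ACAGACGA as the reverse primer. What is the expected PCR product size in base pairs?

Scanning the template, CGGGCTCTA occurs at positions 75–83; this primer anneals to the bottom strand there with its 3' end pointing downstream.
The reverse primer's reverse complement is TCGTCTGT, which matches the template at positions 107–114.
Amplicon spans positions 75–114: 40 bp.

40 bp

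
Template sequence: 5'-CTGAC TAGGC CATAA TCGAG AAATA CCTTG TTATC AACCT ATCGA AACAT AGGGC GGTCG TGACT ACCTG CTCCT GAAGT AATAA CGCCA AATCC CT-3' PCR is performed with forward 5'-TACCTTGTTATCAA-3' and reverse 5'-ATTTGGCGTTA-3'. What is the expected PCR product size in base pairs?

70 bp

Forward primer TACCTTGTTATCAA is found on the top strand at positions 24–37.
Taking the reverse complement of ATTTGGCGTTA gives TAACGCCAAAT, found at positions 83–93 on the template; the primer anneals here to the top strand with its 3' end pointing upstream.
Amplicon spans positions 24–93: 70 bp.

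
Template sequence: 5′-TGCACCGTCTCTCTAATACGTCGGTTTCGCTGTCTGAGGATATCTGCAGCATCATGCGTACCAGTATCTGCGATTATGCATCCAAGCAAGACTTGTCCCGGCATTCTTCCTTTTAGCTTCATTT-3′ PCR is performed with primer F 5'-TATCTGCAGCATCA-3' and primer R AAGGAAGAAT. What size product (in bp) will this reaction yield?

72 bp

The forward primer matches the template at positions 41–54.
Taking the reverse complement of AAGGAAGAAT gives ATTCTTCCTT, found at positions 103–112 on the template; the primer anneals here to the top strand with its 3' end pointing upstream.
The product runs from position 41 to position 112, so its length is 112 − 41 + 1 = 72 bp.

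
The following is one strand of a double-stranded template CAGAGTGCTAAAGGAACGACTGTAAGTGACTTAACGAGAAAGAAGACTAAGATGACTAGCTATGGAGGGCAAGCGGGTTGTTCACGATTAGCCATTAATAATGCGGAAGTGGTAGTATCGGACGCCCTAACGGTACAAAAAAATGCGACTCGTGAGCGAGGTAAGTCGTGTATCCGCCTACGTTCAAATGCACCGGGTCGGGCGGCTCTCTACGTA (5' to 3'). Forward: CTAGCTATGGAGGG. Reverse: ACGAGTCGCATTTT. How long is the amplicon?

98 bp

The forward primer matches the template at positions 56–69.
Reverse complement of the reverse primer: AAAATGCGACTCGT. This occurs on the top strand at positions 140–153.
Product length = (reverse-primer end) − (forward-primer start) + 1 = 153 − 56 + 1 = 98 bp.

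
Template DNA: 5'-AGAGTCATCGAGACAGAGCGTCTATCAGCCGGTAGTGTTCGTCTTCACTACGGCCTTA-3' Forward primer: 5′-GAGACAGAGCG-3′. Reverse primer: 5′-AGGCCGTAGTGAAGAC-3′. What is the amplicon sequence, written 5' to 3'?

5'-GAGACAGAGCGTCTATCAGCCGGTAGTGTTCGTCTTCACTACGGCCT-3'

The forward primer matches the template at positions 10–20.
Reverse complement of the reverse primer: GTCTTCACTACGGCCT. This occurs on the top strand at positions 41–56.
The product is the template from position 10 through 56 (47 bp).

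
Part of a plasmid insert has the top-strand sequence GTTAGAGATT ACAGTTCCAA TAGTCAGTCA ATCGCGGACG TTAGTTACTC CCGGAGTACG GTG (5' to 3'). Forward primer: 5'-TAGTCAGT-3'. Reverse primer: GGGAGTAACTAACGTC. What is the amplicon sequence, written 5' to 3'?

The forward primer matches the template at positions 21–28.
The reverse primer's reverse complement is GACGTTAGTTACTCCC, which matches the template at positions 37–52.
The product is the template from position 21 through 52 (32 bp).

5'-TAGTCAGTCAATCGCGGACGTTAGTTACTCCC-3'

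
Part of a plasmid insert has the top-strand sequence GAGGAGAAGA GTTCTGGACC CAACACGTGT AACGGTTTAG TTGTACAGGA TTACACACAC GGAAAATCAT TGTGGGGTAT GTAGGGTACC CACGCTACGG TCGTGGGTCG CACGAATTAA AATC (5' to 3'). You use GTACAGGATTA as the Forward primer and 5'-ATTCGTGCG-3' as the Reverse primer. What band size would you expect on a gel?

The forward primer matches the template at positions 43–53.
The reverse primer's reverse complement is CGCACGAAT, which matches the template at positions 109–117.
The product runs from position 43 to position 117, so its length is 117 − 43 + 1 = 75 bp.

75 bp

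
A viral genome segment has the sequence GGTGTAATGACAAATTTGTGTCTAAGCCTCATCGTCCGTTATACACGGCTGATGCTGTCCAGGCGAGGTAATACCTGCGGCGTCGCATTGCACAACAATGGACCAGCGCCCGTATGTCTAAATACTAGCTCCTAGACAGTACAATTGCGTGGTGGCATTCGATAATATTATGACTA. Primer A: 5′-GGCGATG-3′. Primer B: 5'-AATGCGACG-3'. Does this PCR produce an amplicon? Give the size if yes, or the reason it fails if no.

No product — primer A has no binding site in the template.

Primer A (GGCGATG) does not match the top strand, and its reverse complement CATCGCC does not match either.
With no annealing site for primer A, no amplification occurs.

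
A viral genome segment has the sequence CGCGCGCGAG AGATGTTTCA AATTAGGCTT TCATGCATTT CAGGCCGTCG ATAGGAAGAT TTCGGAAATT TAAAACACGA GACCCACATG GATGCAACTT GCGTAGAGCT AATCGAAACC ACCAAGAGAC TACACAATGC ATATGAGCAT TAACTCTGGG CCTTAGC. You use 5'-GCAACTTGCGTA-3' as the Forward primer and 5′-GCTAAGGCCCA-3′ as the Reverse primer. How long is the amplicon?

The forward primer matches the template at positions 94–105.
The reverse primer's reverse complement is TGGGCCTTAGC, which matches the template at positions 157–167.
Product length = (reverse-primer end) − (forward-primer start) + 1 = 167 − 94 + 1 = 74 bp.

74 bp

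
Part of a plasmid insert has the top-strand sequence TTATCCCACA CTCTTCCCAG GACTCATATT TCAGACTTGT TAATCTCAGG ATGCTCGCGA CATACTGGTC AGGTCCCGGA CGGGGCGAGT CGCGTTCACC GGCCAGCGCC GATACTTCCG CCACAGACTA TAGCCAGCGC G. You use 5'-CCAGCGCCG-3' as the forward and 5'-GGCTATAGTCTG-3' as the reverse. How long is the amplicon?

33 bp

Forward primer CCAGCGCCG is found on the top strand at positions 103–111.
Taking the reverse complement of GGCTATAGTCTG gives CAGACTATAGCC, found at positions 124–135 on the template; the primer anneals here to the top strand with its 3' end pointing upstream.
Amplicon spans positions 103–135: 33 bp.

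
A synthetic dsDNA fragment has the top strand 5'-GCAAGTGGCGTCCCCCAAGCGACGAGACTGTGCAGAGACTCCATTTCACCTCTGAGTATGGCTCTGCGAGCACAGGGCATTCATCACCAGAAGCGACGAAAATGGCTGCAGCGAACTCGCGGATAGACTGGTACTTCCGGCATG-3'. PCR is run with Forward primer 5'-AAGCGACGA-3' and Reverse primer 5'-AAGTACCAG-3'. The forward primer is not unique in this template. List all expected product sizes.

120 bp, 46 bp

The forward primer AAGCGACGA matches the top strand at positions 17–25, 91–99.
The reverse primer's reverse complement is CTGGTACTT, matching at positions 128–136.
Each forward site pairs with the reverse site to give a product ending at position 136: sizes 120, 46 bp.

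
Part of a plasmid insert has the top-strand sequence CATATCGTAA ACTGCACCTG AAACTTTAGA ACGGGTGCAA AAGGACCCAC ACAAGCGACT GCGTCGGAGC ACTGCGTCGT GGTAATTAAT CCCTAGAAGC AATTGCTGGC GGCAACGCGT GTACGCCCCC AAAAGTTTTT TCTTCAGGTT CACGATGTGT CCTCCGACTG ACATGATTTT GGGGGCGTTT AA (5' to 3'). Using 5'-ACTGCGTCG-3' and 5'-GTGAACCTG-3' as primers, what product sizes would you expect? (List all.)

96 bp, 83 bp

The forward primer ACTGCGTCG matches the top strand at positions 58–66, 71–79.
The reverse primer's reverse complement is CAGGTTCAC, matching at positions 145–153.
Each forward site pairs with the reverse site to give a product ending at position 153: sizes 96, 83 bp.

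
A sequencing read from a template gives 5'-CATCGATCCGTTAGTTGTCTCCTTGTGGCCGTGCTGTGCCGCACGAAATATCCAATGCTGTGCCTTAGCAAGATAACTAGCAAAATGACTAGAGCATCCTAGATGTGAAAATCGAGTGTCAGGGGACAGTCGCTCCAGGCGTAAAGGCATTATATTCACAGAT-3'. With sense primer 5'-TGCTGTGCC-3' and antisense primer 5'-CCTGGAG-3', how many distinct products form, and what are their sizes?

Two products: 108 bp, 84 bp

The forward primer TGCTGTGCC matches the top strand at positions 32–40, 56–64.
The reverse primer's reverse complement is CTCCAGG, matching at positions 133–139.
Each forward site pairs with the reverse site to give a product ending at position 139: sizes 108, 84 bp.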